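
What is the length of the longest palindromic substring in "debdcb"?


Input: "debdcb"
Checking substrings for palindromes:
  No multi-char palindromic substrings found
Longest palindromic substring: "d" with length 1

1


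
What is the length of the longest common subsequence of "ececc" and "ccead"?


LCS of "ececc" and "ccead"
DP table:
           c    c    e    a    d
      0    0    0    0    0    0
  e   0    0    0    1    1    1
  c   0    1    1    1    1    1
  e   0    1    1    2    2    2
  c   0    1    2    2    2    2
  c   0    1    2    2    2    2
LCS length = dp[5][5] = 2

2


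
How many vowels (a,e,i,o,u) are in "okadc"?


Input: okadc
Checking each character:
  'o' at position 0: vowel (running total: 1)
  'k' at position 1: consonant
  'a' at position 2: vowel (running total: 2)
  'd' at position 3: consonant
  'c' at position 4: consonant
Total vowels: 2

2


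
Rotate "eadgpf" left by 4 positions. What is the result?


Input: "eadgpf", rotate left by 4
First 4 characters: "eadg"
Remaining characters: "pf"
Concatenate remaining + first: "pf" + "eadg" = "pfeadg"

pfeadg


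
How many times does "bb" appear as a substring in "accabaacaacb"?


Searching for "bb" in "accabaacaacb"
Scanning each position:
  Position 0: "ac" => no
  Position 1: "cc" => no
  Position 2: "ca" => no
  Position 3: "ab" => no
  Position 4: "ba" => no
  Position 5: "aa" => no
  Position 6: "ac" => no
  Position 7: "ca" => no
  Position 8: "aa" => no
  Position 9: "ac" => no
  Position 10: "cb" => no
Total occurrences: 0

0


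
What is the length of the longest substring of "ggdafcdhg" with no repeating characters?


Input: "ggdafcdhg"
Sliding window (track last position of each char):
  Position 0 ('g'): window [0,0] length 1 -- new best
  Position 1 ('g'): repeat (last at 0), move window start to 1
  Position 1 ('g'): window [1,1] length 1
  Position 2 ('d'): window [1,2] length 2 -- new best
  Position 3 ('a'): window [1,3] length 3 -- new best
  Position 4 ('f'): window [1,4] length 4 -- new best
  Position 5 ('c'): window [1,5] length 5 -- new best
  Position 6 ('d'): repeat (last at 2), move window start to 3
  Position 6 ('d'): window [3,6] length 4
  Position 7 ('h'): window [3,7] length 5
  Position 8 ('g'): window [3,8] length 6 -- new best
Longest substring with no repeats: "afcdhg" with length 6

6


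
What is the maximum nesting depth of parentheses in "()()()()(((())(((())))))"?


Input: "()()()()(((())(((())))))"
Tracking depth:
  Position 0 '(': depth becomes 1
  Position 1 ')': depth becomes 0
  Position 2 '(': depth becomes 1
  Position 3 ')': depth becomes 0
  Position 4 '(': depth becomes 1
  Position 5 ')': depth becomes 0
  Position 6 '(': depth becomes 1
  Position 7 ')': depth becomes 0
  Position 8 '(': depth becomes 1
  Position 9 '(': depth becomes 2
  Position 10 '(': depth becomes 3
  Position 11 '(': depth becomes 4
  Position 12 ')': depth becomes 3
  Position 13 ')': depth becomes 2
  Position 14 '(': depth becomes 3
  Position 15 '(': depth becomes 4
  Position 16 '(': depth becomes 5
  Position 17 '(': depth becomes 6
  Position 18 ')': depth becomes 5
  Position 19 ')': depth becomes 4
  Position 20 ')': depth becomes 3
  Position 21 ')': depth becomes 2
  Position 22 ')': depth becomes 1
  Position 23 ')': depth becomes 0
Maximum depth reached: 6

6


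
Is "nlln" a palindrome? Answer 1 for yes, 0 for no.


Input: nlln
Reversed: nlln
  Compare pos 0 ('n') with pos 3 ('n'): match
  Compare pos 1 ('l') with pos 2 ('l'): match
Result: palindrome

1


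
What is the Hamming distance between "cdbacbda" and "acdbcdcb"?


Comparing "cdbacbda" and "acdbcdcb" position by position:
  Position 0: 'c' vs 'a' => differ
  Position 1: 'd' vs 'c' => differ
  Position 2: 'b' vs 'd' => differ
  Position 3: 'a' vs 'b' => differ
  Position 4: 'c' vs 'c' => same
  Position 5: 'b' vs 'd' => differ
  Position 6: 'd' vs 'c' => differ
  Position 7: 'a' vs 'b' => differ
Total differences (Hamming distance): 7

7


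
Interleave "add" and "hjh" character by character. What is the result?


Interleaving "add" and "hjh":
  Position 0: 'a' from first, 'h' from second => "ah"
  Position 1: 'd' from first, 'j' from second => "dj"
  Position 2: 'd' from first, 'h' from second => "dh"
Result: ahdjdh

ahdjdh


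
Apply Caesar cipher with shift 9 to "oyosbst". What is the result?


Caesar cipher: shift "oyosbst" by 9
  'o' (pos 14) + 9 = pos 23 = 'x'
  'y' (pos 24) + 9 = pos 7 = 'h'
  'o' (pos 14) + 9 = pos 23 = 'x'
  's' (pos 18) + 9 = pos 1 = 'b'
  'b' (pos 1) + 9 = pos 10 = 'k'
  's' (pos 18) + 9 = pos 1 = 'b'
  't' (pos 19) + 9 = pos 2 = 'c'
Result: xhxbkbc

xhxbkbc


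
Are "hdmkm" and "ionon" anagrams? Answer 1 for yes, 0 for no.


Strings: "hdmkm", "ionon"
Sorted first:  dhkmm
Sorted second: innoo
Differ at position 0: 'd' vs 'i' => not anagrams

0


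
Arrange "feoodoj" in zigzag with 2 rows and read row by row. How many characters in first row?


Zigzag "feoodoj" into 2 rows:
Placing characters:
  'f' => row 0
  'e' => row 1
  'o' => row 0
  'o' => row 1
  'd' => row 0
  'o' => row 1
  'j' => row 0
Rows:
  Row 0: "fodj"
  Row 1: "eoo"
First row length: 4

4


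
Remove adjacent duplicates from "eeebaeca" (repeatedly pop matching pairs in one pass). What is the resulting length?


Input: eeebaeca
Stack-based adjacent duplicate removal:
  Read 'e': push. Stack: e
  Read 'e': matches stack top 'e' => pop. Stack: (empty)
  Read 'e': push. Stack: e
  Read 'b': push. Stack: eb
  Read 'a': push. Stack: eba
  Read 'e': push. Stack: ebae
  Read 'c': push. Stack: ebaec
  Read 'a': push. Stack: ebaeca
Final stack: "ebaeca" (length 6)

6


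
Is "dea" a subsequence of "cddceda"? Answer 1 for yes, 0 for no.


Check if "dea" is a subsequence of "cddceda"
Greedy scan:
  Position 0 ('c'): no match needed
  Position 1 ('d'): matches sub[0] = 'd'
  Position 2 ('d'): no match needed
  Position 3 ('c'): no match needed
  Position 4 ('e'): matches sub[1] = 'e'
  Position 5 ('d'): no match needed
  Position 6 ('a'): matches sub[2] = 'a'
All 3 characters matched => is a subsequence

1


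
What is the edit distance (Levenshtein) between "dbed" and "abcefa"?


Computing edit distance: "dbed" -> "abcefa"
DP table:
           a    b    c    e    f    a
      0    1    2    3    4    5    6
  d   1    1    2    3    4    5    6
  b   2    2    1    2    3    4    5
  e   3    3    2    2    2    3    4
  d   4    4    3    3    3    3    4
Edit distance = dp[4][6] = 4

4


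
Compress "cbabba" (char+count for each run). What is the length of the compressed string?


Input: cbabba
Runs:
  'c' x 1 => "c1"
  'b' x 1 => "b1"
  'a' x 1 => "a1"
  'b' x 2 => "b2"
  'a' x 1 => "a1"
Compressed: "c1b1a1b2a1"
Compressed length: 10

10


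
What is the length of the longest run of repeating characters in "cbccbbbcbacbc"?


Input: "cbccbbbcbacbc"
Scanning for longest run:
  Position 1 ('b'): new char, reset run to 1
  Position 2 ('c'): new char, reset run to 1
  Position 3 ('c'): continues run of 'c', length=2
  Position 4 ('b'): new char, reset run to 1
  Position 5 ('b'): continues run of 'b', length=2
  Position 6 ('b'): continues run of 'b', length=3
  Position 7 ('c'): new char, reset run to 1
  Position 8 ('b'): new char, reset run to 1
  Position 9 ('a'): new char, reset run to 1
  Position 10 ('c'): new char, reset run to 1
  Position 11 ('b'): new char, reset run to 1
  Position 12 ('c'): new char, reset run to 1
Longest run: 'b' with length 3

3


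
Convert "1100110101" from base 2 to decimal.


Input: "1100110101" in base 2
Positional expansion:
  Digit '1' (value 1) x 2^9 = 512
  Digit '1' (value 1) x 2^8 = 256
  Digit '0' (value 0) x 2^7 = 0
  Digit '0' (value 0) x 2^6 = 0
  Digit '1' (value 1) x 2^5 = 32
  Digit '1' (value 1) x 2^4 = 16
  Digit '0' (value 0) x 2^3 = 0
  Digit '1' (value 1) x 2^2 = 4
  Digit '0' (value 0) x 2^1 = 0
  Digit '1' (value 1) x 2^0 = 1
Sum = 821

821


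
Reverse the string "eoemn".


Input: eoemn
Reading characters right to left:
  Position 4: 'n'
  Position 3: 'm'
  Position 2: 'e'
  Position 1: 'o'
  Position 0: 'e'
Reversed: nmeoe

nmeoe


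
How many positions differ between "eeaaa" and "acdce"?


Comparing "eeaaa" and "acdce" position by position:
  Position 0: 'e' vs 'a' => DIFFER
  Position 1: 'e' vs 'c' => DIFFER
  Position 2: 'a' vs 'd' => DIFFER
  Position 3: 'a' vs 'c' => DIFFER
  Position 4: 'a' vs 'e' => DIFFER
Positions that differ: 5

5


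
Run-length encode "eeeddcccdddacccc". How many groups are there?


Input: eeeddcccdddacccc
Scanning for consecutive runs:
  Group 1: 'e' x 3 (positions 0-2)
  Group 2: 'd' x 2 (positions 3-4)
  Group 3: 'c' x 3 (positions 5-7)
  Group 4: 'd' x 3 (positions 8-10)
  Group 5: 'a' x 1 (positions 11-11)
  Group 6: 'c' x 4 (positions 12-15)
Total groups: 6

6


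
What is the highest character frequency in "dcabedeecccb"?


Input: dcabedeecccb
Character counts:
  'a': 1
  'b': 2
  'c': 4
  'd': 2
  'e': 3
Maximum frequency: 4

4


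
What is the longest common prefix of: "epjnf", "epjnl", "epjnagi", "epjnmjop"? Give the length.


Words: epjnf, epjnl, epjnagi, epjnmjop
  Position 0: all 'e' => match
  Position 1: all 'p' => match
  Position 2: all 'j' => match
  Position 3: all 'n' => match
  Position 4: ('f', 'l', 'a', 'm') => mismatch, stop
LCP = "epjn" (length 4)

4


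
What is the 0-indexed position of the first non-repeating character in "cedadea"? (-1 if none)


Input: cedadea
Character frequencies:
  'a': 2
  'c': 1
  'd': 2
  'e': 2
Scanning left to right for freq == 1:
  Position 0 ('c'): unique! => answer = 0

0


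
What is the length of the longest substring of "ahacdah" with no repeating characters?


Input: "ahacdah"
Sliding window (track last position of each char):
  Position 0 ('a'): window [0,0] length 1 -- new best
  Position 1 ('h'): window [0,1] length 2 -- new best
  Position 2 ('a'): repeat (last at 0), move window start to 1
  Position 2 ('a'): window [1,2] length 2
  Position 3 ('c'): window [1,3] length 3 -- new best
  Position 4 ('d'): window [1,4] length 4 -- new best
  Position 5 ('a'): repeat (last at 2), move window start to 3
  Position 5 ('a'): window [3,5] length 3
  Position 6 ('h'): window [3,6] length 4
Longest substring with no repeats: "hacd" with length 4

4


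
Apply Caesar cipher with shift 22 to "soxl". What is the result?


Caesar cipher: shift "soxl" by 22
  's' (pos 18) + 22 = pos 14 = 'o'
  'o' (pos 14) + 22 = pos 10 = 'k'
  'x' (pos 23) + 22 = pos 19 = 't'
  'l' (pos 11) + 22 = pos 7 = 'h'
Result: okth

okth


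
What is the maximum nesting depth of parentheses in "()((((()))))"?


Input: "()((((()))))"
Tracking depth:
  Position 0 '(': depth becomes 1
  Position 1 ')': depth becomes 0
  Position 2 '(': depth becomes 1
  Position 3 '(': depth becomes 2
  Position 4 '(': depth becomes 3
  Position 5 '(': depth becomes 4
  Position 6 '(': depth becomes 5
  Position 7 ')': depth becomes 4
  Position 8 ')': depth becomes 3
  Position 9 ')': depth becomes 2
  Position 10 ')': depth becomes 1
  Position 11 ')': depth becomes 0
Maximum depth reached: 5

5


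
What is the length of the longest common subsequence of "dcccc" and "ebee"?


LCS of "dcccc" and "ebee"
DP table:
           e    b    e    e
      0    0    0    0    0
  d   0    0    0    0    0
  c   0    0    0    0    0
  c   0    0    0    0    0
  c   0    0    0    0    0
  c   0    0    0    0    0
LCS length = dp[5][4] = 0

0


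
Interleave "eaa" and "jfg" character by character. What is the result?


Interleaving "eaa" and "jfg":
  Position 0: 'e' from first, 'j' from second => "ej"
  Position 1: 'a' from first, 'f' from second => "af"
  Position 2: 'a' from first, 'g' from second => "ag"
Result: ejafag

ejafag


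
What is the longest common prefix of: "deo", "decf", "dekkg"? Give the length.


Words: deo, decf, dekkg
  Position 0: all 'd' => match
  Position 1: all 'e' => match
  Position 2: ('o', 'c', 'k') => mismatch, stop
LCP = "de" (length 2)

2


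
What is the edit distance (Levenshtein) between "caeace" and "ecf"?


Computing edit distance: "caeace" -> "ecf"
DP table:
           e    c    f
      0    1    2    3
  c   1    1    1    2
  a   2    2    2    2
  e   3    2    3    3
  a   4    3    3    4
  c   5    4    3    4
  e   6    5    4    4
Edit distance = dp[6][3] = 4

4


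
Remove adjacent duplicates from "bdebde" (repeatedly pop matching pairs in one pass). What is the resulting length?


Input: bdebde
Stack-based adjacent duplicate removal:
  Read 'b': push. Stack: b
  Read 'd': push. Stack: bd
  Read 'e': push. Stack: bde
  Read 'b': push. Stack: bdeb
  Read 'd': push. Stack: bdebd
  Read 'e': push. Stack: bdebde
Final stack: "bdebde" (length 6)

6


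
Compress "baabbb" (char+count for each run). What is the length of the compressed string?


Input: baabbb
Runs:
  'b' x 1 => "b1"
  'a' x 2 => "a2"
  'b' x 3 => "b3"
Compressed: "b1a2b3"
Compressed length: 6

6


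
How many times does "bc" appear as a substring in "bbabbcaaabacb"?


Searching for "bc" in "bbabbcaaabacb"
Scanning each position:
  Position 0: "bb" => no
  Position 1: "ba" => no
  Position 2: "ab" => no
  Position 3: "bb" => no
  Position 4: "bc" => MATCH
  Position 5: "ca" => no
  Position 6: "aa" => no
  Position 7: "aa" => no
  Position 8: "ab" => no
  Position 9: "ba" => no
  Position 10: "ac" => no
  Position 11: "cb" => no
Total occurrences: 1

1


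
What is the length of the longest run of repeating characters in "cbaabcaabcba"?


Input: "cbaabcaabcba"
Scanning for longest run:
  Position 1 ('b'): new char, reset run to 1
  Position 2 ('a'): new char, reset run to 1
  Position 3 ('a'): continues run of 'a', length=2
  Position 4 ('b'): new char, reset run to 1
  Position 5 ('c'): new char, reset run to 1
  Position 6 ('a'): new char, reset run to 1
  Position 7 ('a'): continues run of 'a', length=2
  Position 8 ('b'): new char, reset run to 1
  Position 9 ('c'): new char, reset run to 1
  Position 10 ('b'): new char, reset run to 1
  Position 11 ('a'): new char, reset run to 1
Longest run: 'a' with length 2

2


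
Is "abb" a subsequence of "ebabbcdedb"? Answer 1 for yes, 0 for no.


Check if "abb" is a subsequence of "ebabbcdedb"
Greedy scan:
  Position 0 ('e'): no match needed
  Position 1 ('b'): no match needed
  Position 2 ('a'): matches sub[0] = 'a'
  Position 3 ('b'): matches sub[1] = 'b'
  Position 4 ('b'): matches sub[2] = 'b'
  Position 5 ('c'): no match needed
  Position 6 ('d'): no match needed
  Position 7 ('e'): no match needed
  Position 8 ('d'): no match needed
  Position 9 ('b'): no match needed
All 3 characters matched => is a subsequence

1


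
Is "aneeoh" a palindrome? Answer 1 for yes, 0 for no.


Input: aneeoh
Reversed: hoeena
  Compare pos 0 ('a') with pos 5 ('h'): MISMATCH
  Compare pos 1 ('n') with pos 4 ('o'): MISMATCH
  Compare pos 2 ('e') with pos 3 ('e'): match
Result: not a palindrome

0


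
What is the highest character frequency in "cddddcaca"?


Input: cddddcaca
Character counts:
  'a': 2
  'c': 3
  'd': 4
Maximum frequency: 4

4


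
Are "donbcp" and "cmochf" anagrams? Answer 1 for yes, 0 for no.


Strings: "donbcp", "cmochf"
Sorted first:  bcdnop
Sorted second: ccfhmo
Differ at position 0: 'b' vs 'c' => not anagrams

0


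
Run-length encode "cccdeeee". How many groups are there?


Input: cccdeeee
Scanning for consecutive runs:
  Group 1: 'c' x 3 (positions 0-2)
  Group 2: 'd' x 1 (positions 3-3)
  Group 3: 'e' x 4 (positions 4-7)
Total groups: 3

3


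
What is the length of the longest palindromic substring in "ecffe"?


Input: "ecffe"
Checking substrings for palindromes:
  [2:4] "ff" (len 2) => palindrome
Longest palindromic substring: "ff" with length 2

2


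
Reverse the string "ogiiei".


Input: ogiiei
Reading characters right to left:
  Position 5: 'i'
  Position 4: 'e'
  Position 3: 'i'
  Position 2: 'i'
  Position 1: 'g'
  Position 0: 'o'
Reversed: ieiigo

ieiigo


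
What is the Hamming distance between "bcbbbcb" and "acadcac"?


Comparing "bcbbbcb" and "acadcac" position by position:
  Position 0: 'b' vs 'a' => differ
  Position 1: 'c' vs 'c' => same
  Position 2: 'b' vs 'a' => differ
  Position 3: 'b' vs 'd' => differ
  Position 4: 'b' vs 'c' => differ
  Position 5: 'c' vs 'a' => differ
  Position 6: 'b' vs 'c' => differ
Total differences (Hamming distance): 6

6


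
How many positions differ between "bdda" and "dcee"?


Comparing "bdda" and "dcee" position by position:
  Position 0: 'b' vs 'd' => DIFFER
  Position 1: 'd' vs 'c' => DIFFER
  Position 2: 'd' vs 'e' => DIFFER
  Position 3: 'a' vs 'e' => DIFFER
Positions that differ: 4

4


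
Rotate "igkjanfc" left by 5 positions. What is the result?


Input: "igkjanfc", rotate left by 5
First 5 characters: "igkja"
Remaining characters: "nfc"
Concatenate remaining + first: "nfc" + "igkja" = "nfcigkja"

nfcigkja


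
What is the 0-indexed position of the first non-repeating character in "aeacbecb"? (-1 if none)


Input: aeacbecb
Character frequencies:
  'a': 2
  'b': 2
  'c': 2
  'e': 2
Scanning left to right for freq == 1:
  Position 0 ('a'): freq=2, skip
  Position 1 ('e'): freq=2, skip
  Position 2 ('a'): freq=2, skip
  Position 3 ('c'): freq=2, skip
  Position 4 ('b'): freq=2, skip
  Position 5 ('e'): freq=2, skip
  Position 6 ('c'): freq=2, skip
  Position 7 ('b'): freq=2, skip
  No unique character found => answer = -1

-1


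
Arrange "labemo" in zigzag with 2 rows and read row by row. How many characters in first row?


Zigzag "labemo" into 2 rows:
Placing characters:
  'l' => row 0
  'a' => row 1
  'b' => row 0
  'e' => row 1
  'm' => row 0
  'o' => row 1
Rows:
  Row 0: "lbm"
  Row 1: "aeo"
First row length: 3

3


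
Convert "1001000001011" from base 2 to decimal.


Input: "1001000001011" in base 2
Positional expansion:
  Digit '1' (value 1) x 2^12 = 4096
  Digit '0' (value 0) x 2^11 = 0
  Digit '0' (value 0) x 2^10 = 0
  Digit '1' (value 1) x 2^9 = 512
  Digit '0' (value 0) x 2^8 = 0
  Digit '0' (value 0) x 2^7 = 0
  Digit '0' (value 0) x 2^6 = 0
  Digit '0' (value 0) x 2^5 = 0
  Digit '0' (value 0) x 2^4 = 0
  Digit '1' (value 1) x 2^3 = 8
  Digit '0' (value 0) x 2^2 = 0
  Digit '1' (value 1) x 2^1 = 2
  Digit '1' (value 1) x 2^0 = 1
Sum = 4619

4619


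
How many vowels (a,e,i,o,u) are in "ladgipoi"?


Input: ladgipoi
Checking each character:
  'l' at position 0: consonant
  'a' at position 1: vowel (running total: 1)
  'd' at position 2: consonant
  'g' at position 3: consonant
  'i' at position 4: vowel (running total: 2)
  'p' at position 5: consonant
  'o' at position 6: vowel (running total: 3)
  'i' at position 7: vowel (running total: 4)
Total vowels: 4

4


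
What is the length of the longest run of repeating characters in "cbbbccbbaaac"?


Input: "cbbbccbbaaac"
Scanning for longest run:
  Position 1 ('b'): new char, reset run to 1
  Position 2 ('b'): continues run of 'b', length=2
  Position 3 ('b'): continues run of 'b', length=3
  Position 4 ('c'): new char, reset run to 1
  Position 5 ('c'): continues run of 'c', length=2
  Position 6 ('b'): new char, reset run to 1
  Position 7 ('b'): continues run of 'b', length=2
  Position 8 ('a'): new char, reset run to 1
  Position 9 ('a'): continues run of 'a', length=2
  Position 10 ('a'): continues run of 'a', length=3
  Position 11 ('c'): new char, reset run to 1
Longest run: 'b' with length 3

3


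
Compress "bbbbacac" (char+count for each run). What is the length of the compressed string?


Input: bbbbacac
Runs:
  'b' x 4 => "b4"
  'a' x 1 => "a1"
  'c' x 1 => "c1"
  'a' x 1 => "a1"
  'c' x 1 => "c1"
Compressed: "b4a1c1a1c1"
Compressed length: 10

10


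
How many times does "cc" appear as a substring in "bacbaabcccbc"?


Searching for "cc" in "bacbaabcccbc"
Scanning each position:
  Position 0: "ba" => no
  Position 1: "ac" => no
  Position 2: "cb" => no
  Position 3: "ba" => no
  Position 4: "aa" => no
  Position 5: "ab" => no
  Position 6: "bc" => no
  Position 7: "cc" => MATCH
  Position 8: "cc" => MATCH
  Position 9: "cb" => no
  Position 10: "bc" => no
Total occurrences: 2

2


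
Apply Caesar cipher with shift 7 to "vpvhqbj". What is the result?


Caesar cipher: shift "vpvhqbj" by 7
  'v' (pos 21) + 7 = pos 2 = 'c'
  'p' (pos 15) + 7 = pos 22 = 'w'
  'v' (pos 21) + 7 = pos 2 = 'c'
  'h' (pos 7) + 7 = pos 14 = 'o'
  'q' (pos 16) + 7 = pos 23 = 'x'
  'b' (pos 1) + 7 = pos 8 = 'i'
  'j' (pos 9) + 7 = pos 16 = 'q'
Result: cwcoxiq

cwcoxiq


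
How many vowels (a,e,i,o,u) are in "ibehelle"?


Input: ibehelle
Checking each character:
  'i' at position 0: vowel (running total: 1)
  'b' at position 1: consonant
  'e' at position 2: vowel (running total: 2)
  'h' at position 3: consonant
  'e' at position 4: vowel (running total: 3)
  'l' at position 5: consonant
  'l' at position 6: consonant
  'e' at position 7: vowel (running total: 4)
Total vowels: 4

4


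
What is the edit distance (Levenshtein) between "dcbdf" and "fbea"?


Computing edit distance: "dcbdf" -> "fbea"
DP table:
           f    b    e    a
      0    1    2    3    4
  d   1    1    2    3    4
  c   2    2    2    3    4
  b   3    3    2    3    4
  d   4    4    3    3    4
  f   5    4    4    4    4
Edit distance = dp[5][4] = 4

4


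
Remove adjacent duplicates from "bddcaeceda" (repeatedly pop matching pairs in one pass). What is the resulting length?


Input: bddcaeceda
Stack-based adjacent duplicate removal:
  Read 'b': push. Stack: b
  Read 'd': push. Stack: bd
  Read 'd': matches stack top 'd' => pop. Stack: b
  Read 'c': push. Stack: bc
  Read 'a': push. Stack: bca
  Read 'e': push. Stack: bcae
  Read 'c': push. Stack: bcaec
  Read 'e': push. Stack: bcaece
  Read 'd': push. Stack: bcaeced
  Read 'a': push. Stack: bcaeceda
Final stack: "bcaeceda" (length 8)

8


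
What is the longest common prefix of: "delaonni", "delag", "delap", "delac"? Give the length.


Words: delaonni, delag, delap, delac
  Position 0: all 'd' => match
  Position 1: all 'e' => match
  Position 2: all 'l' => match
  Position 3: all 'a' => match
  Position 4: ('o', 'g', 'p', 'c') => mismatch, stop
LCP = "dela" (length 4)

4


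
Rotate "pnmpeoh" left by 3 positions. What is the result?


Input: "pnmpeoh", rotate left by 3
First 3 characters: "pnm"
Remaining characters: "peoh"
Concatenate remaining + first: "peoh" + "pnm" = "peohpnm"

peohpnm


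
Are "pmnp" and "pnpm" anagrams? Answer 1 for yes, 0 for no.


Strings: "pmnp", "pnpm"
Sorted first:  mnpp
Sorted second: mnpp
Sorted forms match => anagrams

1


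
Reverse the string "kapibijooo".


Input: kapibijooo
Reading characters right to left:
  Position 9: 'o'
  Position 8: 'o'
  Position 7: 'o'
  Position 6: 'j'
  Position 5: 'i'
  Position 4: 'b'
  Position 3: 'i'
  Position 2: 'p'
  Position 1: 'a'
  Position 0: 'k'
Reversed: ooojibipak

ooojibipak


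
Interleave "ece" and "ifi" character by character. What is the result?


Interleaving "ece" and "ifi":
  Position 0: 'e' from first, 'i' from second => "ei"
  Position 1: 'c' from first, 'f' from second => "cf"
  Position 2: 'e' from first, 'i' from second => "ei"
Result: eicfei

eicfei


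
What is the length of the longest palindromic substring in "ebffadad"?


Input: "ebffadad"
Checking substrings for palindromes:
  [4:7] "ada" (len 3) => palindrome
  [5:8] "dad" (len 3) => palindrome
  [2:4] "ff" (len 2) => palindrome
Longest palindromic substring: "ada" with length 3

3


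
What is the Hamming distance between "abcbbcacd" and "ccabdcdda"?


Comparing "abcbbcacd" and "ccabdcdda" position by position:
  Position 0: 'a' vs 'c' => differ
  Position 1: 'b' vs 'c' => differ
  Position 2: 'c' vs 'a' => differ
  Position 3: 'b' vs 'b' => same
  Position 4: 'b' vs 'd' => differ
  Position 5: 'c' vs 'c' => same
  Position 6: 'a' vs 'd' => differ
  Position 7: 'c' vs 'd' => differ
  Position 8: 'd' vs 'a' => differ
Total differences (Hamming distance): 7

7


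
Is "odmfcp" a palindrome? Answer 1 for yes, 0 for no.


Input: odmfcp
Reversed: pcfmdo
  Compare pos 0 ('o') with pos 5 ('p'): MISMATCH
  Compare pos 1 ('d') with pos 4 ('c'): MISMATCH
  Compare pos 2 ('m') with pos 3 ('f'): MISMATCH
Result: not a palindrome

0


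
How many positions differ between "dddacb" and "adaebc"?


Comparing "dddacb" and "adaebc" position by position:
  Position 0: 'd' vs 'a' => DIFFER
  Position 1: 'd' vs 'd' => same
  Position 2: 'd' vs 'a' => DIFFER
  Position 3: 'a' vs 'e' => DIFFER
  Position 4: 'c' vs 'b' => DIFFER
  Position 5: 'b' vs 'c' => DIFFER
Positions that differ: 5

5


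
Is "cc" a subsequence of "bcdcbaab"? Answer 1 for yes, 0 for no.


Check if "cc" is a subsequence of "bcdcbaab"
Greedy scan:
  Position 0 ('b'): no match needed
  Position 1 ('c'): matches sub[0] = 'c'
  Position 2 ('d'): no match needed
  Position 3 ('c'): matches sub[1] = 'c'
  Position 4 ('b'): no match needed
  Position 5 ('a'): no match needed
  Position 6 ('a'): no match needed
  Position 7 ('b'): no match needed
All 2 characters matched => is a subsequence

1


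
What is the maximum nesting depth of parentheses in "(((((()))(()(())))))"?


Input: "(((((()))(()(())))))"
Tracking depth:
  Position 0 '(': depth becomes 1
  Position 1 '(': depth becomes 2
  Position 2 '(': depth becomes 3
  Position 3 '(': depth becomes 4
  Position 4 '(': depth becomes 5
  Position 5 '(': depth becomes 6
  Position 6 ')': depth becomes 5
  Position 7 ')': depth becomes 4
  Position 8 ')': depth becomes 3
  Position 9 '(': depth becomes 4
  Position 10 '(': depth becomes 5
  Position 11 ')': depth becomes 4
  Position 12 '(': depth becomes 5
  Position 13 '(': depth becomes 6
  Position 14 ')': depth becomes 5
  Position 15 ')': depth becomes 4
  Position 16 ')': depth becomes 3
  Position 17 ')': depth becomes 2
  Position 18 ')': depth becomes 1
  Position 19 ')': depth becomes 0
Maximum depth reached: 6

6


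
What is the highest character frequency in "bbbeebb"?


Input: bbbeebb
Character counts:
  'b': 5
  'e': 2
Maximum frequency: 5

5


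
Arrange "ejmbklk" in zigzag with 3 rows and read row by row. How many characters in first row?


Zigzag "ejmbklk" into 3 rows:
Placing characters:
  'e' => row 0
  'j' => row 1
  'm' => row 2
  'b' => row 1
  'k' => row 0
  'l' => row 1
  'k' => row 2
Rows:
  Row 0: "ek"
  Row 1: "jbl"
  Row 2: "mk"
First row length: 2

2


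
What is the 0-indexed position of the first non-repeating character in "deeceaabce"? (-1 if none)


Input: deeceaabce
Character frequencies:
  'a': 2
  'b': 1
  'c': 2
  'd': 1
  'e': 4
Scanning left to right for freq == 1:
  Position 0 ('d'): unique! => answer = 0

0


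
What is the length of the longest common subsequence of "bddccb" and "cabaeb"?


LCS of "bddccb" and "cabaeb"
DP table:
           c    a    b    a    e    b
      0    0    0    0    0    0    0
  b   0    0    0    1    1    1    1
  d   0    0    0    1    1    1    1
  d   0    0    0    1    1    1    1
  c   0    1    1    1    1    1    1
  c   0    1    1    1    1    1    1
  b   0    1    1    2    2    2    2
LCS length = dp[6][6] = 2

2


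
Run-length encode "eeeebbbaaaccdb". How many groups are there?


Input: eeeebbbaaaccdb
Scanning for consecutive runs:
  Group 1: 'e' x 4 (positions 0-3)
  Group 2: 'b' x 3 (positions 4-6)
  Group 3: 'a' x 3 (positions 7-9)
  Group 4: 'c' x 2 (positions 10-11)
  Group 5: 'd' x 1 (positions 12-12)
  Group 6: 'b' x 1 (positions 13-13)
Total groups: 6

6


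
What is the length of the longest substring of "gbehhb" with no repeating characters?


Input: "gbehhb"
Sliding window (track last position of each char):
  Position 0 ('g'): window [0,0] length 1 -- new best
  Position 1 ('b'): window [0,1] length 2 -- new best
  Position 2 ('e'): window [0,2] length 3 -- new best
  Position 3 ('h'): window [0,3] length 4 -- new best
  Position 4 ('h'): repeat (last at 3), move window start to 4
  Position 4 ('h'): window [4,4] length 1
  Position 5 ('b'): window [4,5] length 2
Longest substring with no repeats: "gbeh" with length 4

4


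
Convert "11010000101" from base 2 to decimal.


Input: "11010000101" in base 2
Positional expansion:
  Digit '1' (value 1) x 2^10 = 1024
  Digit '1' (value 1) x 2^9 = 512
  Digit '0' (value 0) x 2^8 = 0
  Digit '1' (value 1) x 2^7 = 128
  Digit '0' (value 0) x 2^6 = 0
  Digit '0' (value 0) x 2^5 = 0
  Digit '0' (value 0) x 2^4 = 0
  Digit '0' (value 0) x 2^3 = 0
  Digit '1' (value 1) x 2^2 = 4
  Digit '0' (value 0) x 2^1 = 0
  Digit '1' (value 1) x 2^0 = 1
Sum = 1669

1669


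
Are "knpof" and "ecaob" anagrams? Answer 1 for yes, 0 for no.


Strings: "knpof", "ecaob"
Sorted first:  fknop
Sorted second: abceo
Differ at position 0: 'f' vs 'a' => not anagrams

0


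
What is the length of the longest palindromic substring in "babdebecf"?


Input: "babdebecf"
Checking substrings for palindromes:
  [0:3] "bab" (len 3) => palindrome
  [4:7] "ebe" (len 3) => palindrome
Longest palindromic substring: "bab" with length 3

3


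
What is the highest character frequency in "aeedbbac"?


Input: aeedbbac
Character counts:
  'a': 2
  'b': 2
  'c': 1
  'd': 1
  'e': 2
Maximum frequency: 2

2


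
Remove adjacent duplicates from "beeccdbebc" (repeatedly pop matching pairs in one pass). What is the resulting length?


Input: beeccdbebc
Stack-based adjacent duplicate removal:
  Read 'b': push. Stack: b
  Read 'e': push. Stack: be
  Read 'e': matches stack top 'e' => pop. Stack: b
  Read 'c': push. Stack: bc
  Read 'c': matches stack top 'c' => pop. Stack: b
  Read 'd': push. Stack: bd
  Read 'b': push. Stack: bdb
  Read 'e': push. Stack: bdbe
  Read 'b': push. Stack: bdbeb
  Read 'c': push. Stack: bdbebc
Final stack: "bdbebc" (length 6)

6


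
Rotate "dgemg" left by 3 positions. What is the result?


Input: "dgemg", rotate left by 3
First 3 characters: "dge"
Remaining characters: "mg"
Concatenate remaining + first: "mg" + "dge" = "mgdge"

mgdge


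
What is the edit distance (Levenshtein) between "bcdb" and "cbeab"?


Computing edit distance: "bcdb" -> "cbeab"
DP table:
           c    b    e    a    b
      0    1    2    3    4    5
  b   1    1    1    2    3    4
  c   2    1    2    2    3    4
  d   3    2    2    3    3    4
  b   4    3    2    3    4    3
Edit distance = dp[4][5] = 3

3


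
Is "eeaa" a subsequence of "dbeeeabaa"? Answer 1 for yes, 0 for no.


Check if "eeaa" is a subsequence of "dbeeeabaa"
Greedy scan:
  Position 0 ('d'): no match needed
  Position 1 ('b'): no match needed
  Position 2 ('e'): matches sub[0] = 'e'
  Position 3 ('e'): matches sub[1] = 'e'
  Position 4 ('e'): no match needed
  Position 5 ('a'): matches sub[2] = 'a'
  Position 6 ('b'): no match needed
  Position 7 ('a'): matches sub[3] = 'a'
  Position 8 ('a'): no match needed
All 4 characters matched => is a subsequence

1


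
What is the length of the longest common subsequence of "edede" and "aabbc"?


LCS of "edede" and "aabbc"
DP table:
           a    a    b    b    c
      0    0    0    0    0    0
  e   0    0    0    0    0    0
  d   0    0    0    0    0    0
  e   0    0    0    0    0    0
  d   0    0    0    0    0    0
  e   0    0    0    0    0    0
LCS length = dp[5][5] = 0

0


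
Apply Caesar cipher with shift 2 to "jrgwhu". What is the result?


Caesar cipher: shift "jrgwhu" by 2
  'j' (pos 9) + 2 = pos 11 = 'l'
  'r' (pos 17) + 2 = pos 19 = 't'
  'g' (pos 6) + 2 = pos 8 = 'i'
  'w' (pos 22) + 2 = pos 24 = 'y'
  'h' (pos 7) + 2 = pos 9 = 'j'
  'u' (pos 20) + 2 = pos 22 = 'w'
Result: ltiyjw

ltiyjw


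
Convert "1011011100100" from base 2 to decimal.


Input: "1011011100100" in base 2
Positional expansion:
  Digit '1' (value 1) x 2^12 = 4096
  Digit '0' (value 0) x 2^11 = 0
  Digit '1' (value 1) x 2^10 = 1024
  Digit '1' (value 1) x 2^9 = 512
  Digit '0' (value 0) x 2^8 = 0
  Digit '1' (value 1) x 2^7 = 128
  Digit '1' (value 1) x 2^6 = 64
  Digit '1' (value 1) x 2^5 = 32
  Digit '0' (value 0) x 2^4 = 0
  Digit '0' (value 0) x 2^3 = 0
  Digit '1' (value 1) x 2^2 = 4
  Digit '0' (value 0) x 2^1 = 0
  Digit '0' (value 0) x 2^0 = 0
Sum = 5860

5860


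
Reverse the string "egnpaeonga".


Input: egnpaeonga
Reading characters right to left:
  Position 9: 'a'
  Position 8: 'g'
  Position 7: 'n'
  Position 6: 'o'
  Position 5: 'e'
  Position 4: 'a'
  Position 3: 'p'
  Position 2: 'n'
  Position 1: 'g'
  Position 0: 'e'
Reversed: agnoeapnge

agnoeapnge


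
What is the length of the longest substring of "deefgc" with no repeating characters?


Input: "deefgc"
Sliding window (track last position of each char):
  Position 0 ('d'): window [0,0] length 1 -- new best
  Position 1 ('e'): window [0,1] length 2 -- new best
  Position 2 ('e'): repeat (last at 1), move window start to 2
  Position 2 ('e'): window [2,2] length 1
  Position 3 ('f'): window [2,3] length 2
  Position 4 ('g'): window [2,4] length 3 -- new best
  Position 5 ('c'): window [2,5] length 4 -- new best
Longest substring with no repeats: "efgc" with length 4

4


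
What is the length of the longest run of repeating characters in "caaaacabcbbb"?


Input: "caaaacabcbbb"
Scanning for longest run:
  Position 1 ('a'): new char, reset run to 1
  Position 2 ('a'): continues run of 'a', length=2
  Position 3 ('a'): continues run of 'a', length=3
  Position 4 ('a'): continues run of 'a', length=4
  Position 5 ('c'): new char, reset run to 1
  Position 6 ('a'): new char, reset run to 1
  Position 7 ('b'): new char, reset run to 1
  Position 8 ('c'): new char, reset run to 1
  Position 9 ('b'): new char, reset run to 1
  Position 10 ('b'): continues run of 'b', length=2
  Position 11 ('b'): continues run of 'b', length=3
Longest run: 'a' with length 4

4


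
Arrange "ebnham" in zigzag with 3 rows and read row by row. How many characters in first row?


Zigzag "ebnham" into 3 rows:
Placing characters:
  'e' => row 0
  'b' => row 1
  'n' => row 2
  'h' => row 1
  'a' => row 0
  'm' => row 1
Rows:
  Row 0: "ea"
  Row 1: "bhm"
  Row 2: "n"
First row length: 2

2


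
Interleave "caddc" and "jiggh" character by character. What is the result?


Interleaving "caddc" and "jiggh":
  Position 0: 'c' from first, 'j' from second => "cj"
  Position 1: 'a' from first, 'i' from second => "ai"
  Position 2: 'd' from first, 'g' from second => "dg"
  Position 3: 'd' from first, 'g' from second => "dg"
  Position 4: 'c' from first, 'h' from second => "ch"
Result: cjaidgdgch

cjaidgdgch


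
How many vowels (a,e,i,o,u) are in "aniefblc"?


Input: aniefblc
Checking each character:
  'a' at position 0: vowel (running total: 1)
  'n' at position 1: consonant
  'i' at position 2: vowel (running total: 2)
  'e' at position 3: vowel (running total: 3)
  'f' at position 4: consonant
  'b' at position 5: consonant
  'l' at position 6: consonant
  'c' at position 7: consonant
Total vowels: 3

3


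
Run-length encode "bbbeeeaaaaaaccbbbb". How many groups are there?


Input: bbbeeeaaaaaaccbbbb
Scanning for consecutive runs:
  Group 1: 'b' x 3 (positions 0-2)
  Group 2: 'e' x 3 (positions 3-5)
  Group 3: 'a' x 6 (positions 6-11)
  Group 4: 'c' x 2 (positions 12-13)
  Group 5: 'b' x 4 (positions 14-17)
Total groups: 5

5


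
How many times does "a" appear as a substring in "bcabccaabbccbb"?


Searching for "a" in "bcabccaabbccbb"
Scanning each position:
  Position 0: "b" => no
  Position 1: "c" => no
  Position 2: "a" => MATCH
  Position 3: "b" => no
  Position 4: "c" => no
  Position 5: "c" => no
  Position 6: "a" => MATCH
  Position 7: "a" => MATCH
  Position 8: "b" => no
  Position 9: "b" => no
  Position 10: "c" => no
  Position 11: "c" => no
  Position 12: "b" => no
  Position 13: "b" => no
Total occurrences: 3

3


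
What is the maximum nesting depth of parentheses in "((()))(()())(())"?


Input: "((()))(()())(())"
Tracking depth:
  Position 0 '(': depth becomes 1
  Position 1 '(': depth becomes 2
  Position 2 '(': depth becomes 3
  Position 3 ')': depth becomes 2
  Position 4 ')': depth becomes 1
  Position 5 ')': depth becomes 0
  Position 6 '(': depth becomes 1
  Position 7 '(': depth becomes 2
  Position 8 ')': depth becomes 1
  Position 9 '(': depth becomes 2
  Position 10 ')': depth becomes 1
  Position 11 ')': depth becomes 0
  Position 12 '(': depth becomes 1
  Position 13 '(': depth becomes 2
  Position 14 ')': depth becomes 1
  Position 15 ')': depth becomes 0
Maximum depth reached: 3

3


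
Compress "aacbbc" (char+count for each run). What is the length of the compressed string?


Input: aacbbc
Runs:
  'a' x 2 => "a2"
  'c' x 1 => "c1"
  'b' x 2 => "b2"
  'c' x 1 => "c1"
Compressed: "a2c1b2c1"
Compressed length: 8

8


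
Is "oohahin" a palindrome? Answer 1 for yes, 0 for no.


Input: oohahin
Reversed: nihahoo
  Compare pos 0 ('o') with pos 6 ('n'): MISMATCH
  Compare pos 1 ('o') with pos 5 ('i'): MISMATCH
  Compare pos 2 ('h') with pos 4 ('h'): match
Result: not a palindrome

0


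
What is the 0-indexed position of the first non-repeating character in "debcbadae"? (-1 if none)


Input: debcbadae
Character frequencies:
  'a': 2
  'b': 2
  'c': 1
  'd': 2
  'e': 2
Scanning left to right for freq == 1:
  Position 0 ('d'): freq=2, skip
  Position 1 ('e'): freq=2, skip
  Position 2 ('b'): freq=2, skip
  Position 3 ('c'): unique! => answer = 3

3


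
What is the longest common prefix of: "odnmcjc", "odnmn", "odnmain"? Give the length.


Words: odnmcjc, odnmn, odnmain
  Position 0: all 'o' => match
  Position 1: all 'd' => match
  Position 2: all 'n' => match
  Position 3: all 'm' => match
  Position 4: ('c', 'n', 'a') => mismatch, stop
LCP = "odnm" (length 4)

4


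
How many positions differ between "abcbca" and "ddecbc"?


Comparing "abcbca" and "ddecbc" position by position:
  Position 0: 'a' vs 'd' => DIFFER
  Position 1: 'b' vs 'd' => DIFFER
  Position 2: 'c' vs 'e' => DIFFER
  Position 3: 'b' vs 'c' => DIFFER
  Position 4: 'c' vs 'b' => DIFFER
  Position 5: 'a' vs 'c' => DIFFER
Positions that differ: 6

6


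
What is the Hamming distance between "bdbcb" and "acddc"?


Comparing "bdbcb" and "acddc" position by position:
  Position 0: 'b' vs 'a' => differ
  Position 1: 'd' vs 'c' => differ
  Position 2: 'b' vs 'd' => differ
  Position 3: 'c' vs 'd' => differ
  Position 4: 'b' vs 'c' => differ
Total differences (Hamming distance): 5

5


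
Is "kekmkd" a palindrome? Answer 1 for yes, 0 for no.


Input: kekmkd
Reversed: dkmkek
  Compare pos 0 ('k') with pos 5 ('d'): MISMATCH
  Compare pos 1 ('e') with pos 4 ('k'): MISMATCH
  Compare pos 2 ('k') with pos 3 ('m'): MISMATCH
Result: not a palindrome

0


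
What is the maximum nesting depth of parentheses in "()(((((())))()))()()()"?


Input: "()(((((())))()))()()()"
Tracking depth:
  Position 0 '(': depth becomes 1
  Position 1 ')': depth becomes 0
  Position 2 '(': depth becomes 1
  Position 3 '(': depth becomes 2
  Position 4 '(': depth becomes 3
  Position 5 '(': depth becomes 4
  Position 6 '(': depth becomes 5
  Position 7 '(': depth becomes 6
  Position 8 ')': depth becomes 5
  Position 9 ')': depth becomes 4
  Position 10 ')': depth becomes 3
  Position 11 ')': depth becomes 2
  Position 12 '(': depth becomes 3
  Position 13 ')': depth becomes 2
  Position 14 ')': depth becomes 1
  Position 15 ')': depth becomes 0
  Position 16 '(': depth becomes 1
  Position 17 ')': depth becomes 0
  Position 18 '(': depth becomes 1
  Position 19 ')': depth becomes 0
  Position 20 '(': depth becomes 1
  Position 21 ')': depth becomes 0
Maximum depth reached: 6

6


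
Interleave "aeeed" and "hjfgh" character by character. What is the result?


Interleaving "aeeed" and "hjfgh":
  Position 0: 'a' from first, 'h' from second => "ah"
  Position 1: 'e' from first, 'j' from second => "ej"
  Position 2: 'e' from first, 'f' from second => "ef"
  Position 3: 'e' from first, 'g' from second => "eg"
  Position 4: 'd' from first, 'h' from second => "dh"
Result: ahejefegdh

ahejefegdh
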